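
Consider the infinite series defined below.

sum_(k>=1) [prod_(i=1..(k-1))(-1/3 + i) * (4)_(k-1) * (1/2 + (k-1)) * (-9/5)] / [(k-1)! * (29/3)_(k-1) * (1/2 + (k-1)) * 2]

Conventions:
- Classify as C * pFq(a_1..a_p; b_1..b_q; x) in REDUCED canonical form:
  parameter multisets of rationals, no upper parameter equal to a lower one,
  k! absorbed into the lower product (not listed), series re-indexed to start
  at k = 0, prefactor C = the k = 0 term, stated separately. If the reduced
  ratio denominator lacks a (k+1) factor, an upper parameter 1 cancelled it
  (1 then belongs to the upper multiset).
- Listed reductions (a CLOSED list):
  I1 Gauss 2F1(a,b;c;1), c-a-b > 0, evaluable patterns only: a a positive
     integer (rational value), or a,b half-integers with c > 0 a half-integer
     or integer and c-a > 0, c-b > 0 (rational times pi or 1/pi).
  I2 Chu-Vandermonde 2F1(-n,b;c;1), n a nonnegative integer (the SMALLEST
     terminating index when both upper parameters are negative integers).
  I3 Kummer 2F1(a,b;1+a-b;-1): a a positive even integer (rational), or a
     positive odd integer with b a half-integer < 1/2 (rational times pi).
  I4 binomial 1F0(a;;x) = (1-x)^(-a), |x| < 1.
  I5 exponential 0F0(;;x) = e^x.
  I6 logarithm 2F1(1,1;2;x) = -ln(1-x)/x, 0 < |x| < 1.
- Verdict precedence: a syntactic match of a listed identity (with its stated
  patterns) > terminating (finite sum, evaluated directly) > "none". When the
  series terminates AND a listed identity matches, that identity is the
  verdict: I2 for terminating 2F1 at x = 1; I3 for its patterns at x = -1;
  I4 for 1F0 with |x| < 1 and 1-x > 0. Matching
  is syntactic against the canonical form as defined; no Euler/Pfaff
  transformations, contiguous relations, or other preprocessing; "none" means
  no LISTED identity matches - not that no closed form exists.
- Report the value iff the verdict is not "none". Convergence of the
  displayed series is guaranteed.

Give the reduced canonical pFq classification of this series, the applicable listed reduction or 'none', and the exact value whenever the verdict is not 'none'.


First insight: from the first term -9/10: the running product (C = -9/10, x = 1) telescopes to a rising factorial.
Step ratio: r(k) = 1 * (k+2/3) (k+4) / [(k+29/3) (k+1)] - poly over poly, x = 1 from leading terms; C = -9/10 at k = 0.

At argument 1: a 2F1 with upper {2/3, 4}, lower {29/3}, scaled by C = -9/10. Verdict: this is the Gauss summation I1 (x = 1: the Gamma ratio telescopes since c-a-b = 5 > 0 and a = 4 in Z>0). Hence: -5083/3780.


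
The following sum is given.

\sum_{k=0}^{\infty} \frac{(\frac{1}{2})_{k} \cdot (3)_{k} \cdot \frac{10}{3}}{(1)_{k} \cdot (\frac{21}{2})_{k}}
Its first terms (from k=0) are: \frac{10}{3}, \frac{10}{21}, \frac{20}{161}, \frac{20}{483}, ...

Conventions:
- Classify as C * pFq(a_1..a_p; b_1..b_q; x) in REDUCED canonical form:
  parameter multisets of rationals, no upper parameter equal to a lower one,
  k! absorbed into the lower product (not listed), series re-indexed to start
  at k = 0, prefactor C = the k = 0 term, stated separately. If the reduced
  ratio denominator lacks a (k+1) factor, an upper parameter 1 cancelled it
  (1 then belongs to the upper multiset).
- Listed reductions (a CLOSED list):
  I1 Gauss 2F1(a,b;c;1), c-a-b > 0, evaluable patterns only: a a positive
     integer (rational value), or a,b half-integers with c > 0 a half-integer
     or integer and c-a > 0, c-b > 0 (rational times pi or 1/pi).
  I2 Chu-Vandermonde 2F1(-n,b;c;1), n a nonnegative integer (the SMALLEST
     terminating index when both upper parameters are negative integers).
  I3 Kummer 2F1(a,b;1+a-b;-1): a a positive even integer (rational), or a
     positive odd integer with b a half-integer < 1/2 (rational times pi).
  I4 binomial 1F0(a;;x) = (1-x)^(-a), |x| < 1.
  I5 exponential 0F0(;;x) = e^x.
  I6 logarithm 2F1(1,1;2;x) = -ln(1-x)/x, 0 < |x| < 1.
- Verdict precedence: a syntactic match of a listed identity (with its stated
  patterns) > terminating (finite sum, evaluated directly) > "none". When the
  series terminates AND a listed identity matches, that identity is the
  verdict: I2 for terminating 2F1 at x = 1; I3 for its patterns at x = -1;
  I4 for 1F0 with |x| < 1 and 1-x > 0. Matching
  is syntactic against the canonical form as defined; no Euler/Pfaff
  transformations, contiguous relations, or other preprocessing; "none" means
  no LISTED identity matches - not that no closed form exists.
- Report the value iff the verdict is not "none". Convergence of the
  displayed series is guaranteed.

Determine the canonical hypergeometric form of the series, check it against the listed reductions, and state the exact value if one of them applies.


Classification (C = \frac{10}{3}): 2F1 with upper {\frac{1}{2}, 3}, lower {\frac{21}{2}}, argument x = 1. Verdict at x = 1: Gauss's theorem (I1) matches (x = 1: the Gamma ratio telescopes since c-a-b = 7 > 0 and a = 3 in Z>0). Exact value: \frac{8075}{2016}.

Key step: from the first term \frac{10}{3}: (1)_k (prefactor 10/3) is k! itself.
Consecutive-term ratio: r(k) = 1 * (k+\frac{1}{2}) (k+3) / [(k+\frac{21}{2}) (k+1)] - poly over poly, x = 1 from leading terms; C = \frac{10}{3} at k = 0.


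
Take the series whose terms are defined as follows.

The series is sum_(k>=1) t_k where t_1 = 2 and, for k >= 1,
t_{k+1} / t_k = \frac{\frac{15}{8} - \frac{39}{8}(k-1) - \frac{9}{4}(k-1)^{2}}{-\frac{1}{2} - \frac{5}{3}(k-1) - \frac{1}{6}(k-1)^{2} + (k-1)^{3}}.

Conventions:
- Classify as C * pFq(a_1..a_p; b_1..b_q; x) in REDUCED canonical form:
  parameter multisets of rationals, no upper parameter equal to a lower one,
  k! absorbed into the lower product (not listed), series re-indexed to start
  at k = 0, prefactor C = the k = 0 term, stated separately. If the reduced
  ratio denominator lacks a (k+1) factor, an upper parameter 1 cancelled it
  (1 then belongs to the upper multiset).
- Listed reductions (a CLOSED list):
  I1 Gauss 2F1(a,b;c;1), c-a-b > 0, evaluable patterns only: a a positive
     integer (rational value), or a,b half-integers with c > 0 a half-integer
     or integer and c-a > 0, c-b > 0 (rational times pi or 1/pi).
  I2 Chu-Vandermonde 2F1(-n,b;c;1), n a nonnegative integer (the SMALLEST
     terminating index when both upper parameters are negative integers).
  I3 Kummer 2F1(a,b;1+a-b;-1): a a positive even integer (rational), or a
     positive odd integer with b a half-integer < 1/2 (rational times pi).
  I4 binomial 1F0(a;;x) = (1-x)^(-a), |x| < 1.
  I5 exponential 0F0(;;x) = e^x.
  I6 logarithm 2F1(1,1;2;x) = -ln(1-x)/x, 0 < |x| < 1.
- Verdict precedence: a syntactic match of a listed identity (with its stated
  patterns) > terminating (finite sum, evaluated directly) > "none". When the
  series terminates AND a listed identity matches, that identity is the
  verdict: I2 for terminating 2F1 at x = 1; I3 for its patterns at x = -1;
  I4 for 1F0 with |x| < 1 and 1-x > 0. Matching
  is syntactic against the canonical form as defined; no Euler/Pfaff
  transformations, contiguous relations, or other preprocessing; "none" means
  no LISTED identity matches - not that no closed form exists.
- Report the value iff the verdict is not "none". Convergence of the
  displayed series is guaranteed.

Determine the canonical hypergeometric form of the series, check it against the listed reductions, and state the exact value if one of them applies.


Reduced: x = -\frac{9}{4}, 2F2, upper = {-\frac{1}{3}, \frac{5}{2}}, lower = {-\frac{3}{2}, \frac{1}{3}}, C = 2. Verdict: none. A 2F2 with upper {-\frac{1}{3}, \frac{5}{2}} fits none of I1-I6 at x = -\frac{9}{4}; the sum runs forever.

Key step: x = -\frac{9}{4} and the expanded ratio factors over Q; C = 2, x = -9/4, roots give parameters.
Adjacent-term ratio: r(k) = -\frac{9}{4} * (k-\frac{1}{3}) (k+\frac{5}{2}) / [(k-\frac{3}{2}) (k+\frac{1}{3}) (k+1)] ; factor over Q: parameters, x = -\frac{9}{4}, and C = 2.


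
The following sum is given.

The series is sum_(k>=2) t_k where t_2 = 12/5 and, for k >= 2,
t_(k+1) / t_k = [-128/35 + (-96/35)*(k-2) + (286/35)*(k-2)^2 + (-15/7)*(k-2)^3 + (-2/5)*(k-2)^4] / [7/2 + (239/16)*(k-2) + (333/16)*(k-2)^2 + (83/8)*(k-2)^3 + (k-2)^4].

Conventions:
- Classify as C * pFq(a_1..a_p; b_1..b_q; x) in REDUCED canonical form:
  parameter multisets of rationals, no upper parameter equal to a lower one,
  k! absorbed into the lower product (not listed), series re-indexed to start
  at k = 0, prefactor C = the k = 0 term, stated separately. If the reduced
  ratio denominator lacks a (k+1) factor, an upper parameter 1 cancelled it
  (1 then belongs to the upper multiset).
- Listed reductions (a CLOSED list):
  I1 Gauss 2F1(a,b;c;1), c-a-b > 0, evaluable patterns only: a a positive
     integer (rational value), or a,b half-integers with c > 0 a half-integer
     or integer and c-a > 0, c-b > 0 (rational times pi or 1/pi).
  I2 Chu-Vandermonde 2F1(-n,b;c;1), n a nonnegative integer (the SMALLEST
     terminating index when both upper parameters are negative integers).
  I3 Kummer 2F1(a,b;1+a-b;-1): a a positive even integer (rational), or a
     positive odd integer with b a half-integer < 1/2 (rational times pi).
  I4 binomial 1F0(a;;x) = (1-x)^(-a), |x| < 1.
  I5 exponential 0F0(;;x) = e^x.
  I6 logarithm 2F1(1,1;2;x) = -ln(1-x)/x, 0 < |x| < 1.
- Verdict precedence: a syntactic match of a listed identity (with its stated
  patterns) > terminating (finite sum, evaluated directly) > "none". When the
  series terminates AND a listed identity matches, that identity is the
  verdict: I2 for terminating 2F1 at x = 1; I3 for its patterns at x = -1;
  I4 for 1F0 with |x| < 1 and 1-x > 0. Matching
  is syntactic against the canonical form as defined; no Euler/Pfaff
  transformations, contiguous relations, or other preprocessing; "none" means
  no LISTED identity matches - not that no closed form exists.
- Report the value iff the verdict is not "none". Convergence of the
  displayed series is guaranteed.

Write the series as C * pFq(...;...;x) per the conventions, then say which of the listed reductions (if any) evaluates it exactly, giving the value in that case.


Reduced: x = -2/5, 2F1, upper = {-2, -8/7}, lower = {7/8}, C = 12/5. Verdict: terminating - upper -2 stops the sum at k = 2; the 3 terms are added exactly. Sum: -14908/214375.

First insight: t_0 = 12/5 here, and roots of the ratio polynomials (prefactor 12/5) are the negated parameters.
Ratio: r(k) = (-2/5) * (k-2) (k-8/7) / [(k+7/8) (k+1)] - rational in k, leading ratio (-2/5); with t_0 = 12/5, classification follows.


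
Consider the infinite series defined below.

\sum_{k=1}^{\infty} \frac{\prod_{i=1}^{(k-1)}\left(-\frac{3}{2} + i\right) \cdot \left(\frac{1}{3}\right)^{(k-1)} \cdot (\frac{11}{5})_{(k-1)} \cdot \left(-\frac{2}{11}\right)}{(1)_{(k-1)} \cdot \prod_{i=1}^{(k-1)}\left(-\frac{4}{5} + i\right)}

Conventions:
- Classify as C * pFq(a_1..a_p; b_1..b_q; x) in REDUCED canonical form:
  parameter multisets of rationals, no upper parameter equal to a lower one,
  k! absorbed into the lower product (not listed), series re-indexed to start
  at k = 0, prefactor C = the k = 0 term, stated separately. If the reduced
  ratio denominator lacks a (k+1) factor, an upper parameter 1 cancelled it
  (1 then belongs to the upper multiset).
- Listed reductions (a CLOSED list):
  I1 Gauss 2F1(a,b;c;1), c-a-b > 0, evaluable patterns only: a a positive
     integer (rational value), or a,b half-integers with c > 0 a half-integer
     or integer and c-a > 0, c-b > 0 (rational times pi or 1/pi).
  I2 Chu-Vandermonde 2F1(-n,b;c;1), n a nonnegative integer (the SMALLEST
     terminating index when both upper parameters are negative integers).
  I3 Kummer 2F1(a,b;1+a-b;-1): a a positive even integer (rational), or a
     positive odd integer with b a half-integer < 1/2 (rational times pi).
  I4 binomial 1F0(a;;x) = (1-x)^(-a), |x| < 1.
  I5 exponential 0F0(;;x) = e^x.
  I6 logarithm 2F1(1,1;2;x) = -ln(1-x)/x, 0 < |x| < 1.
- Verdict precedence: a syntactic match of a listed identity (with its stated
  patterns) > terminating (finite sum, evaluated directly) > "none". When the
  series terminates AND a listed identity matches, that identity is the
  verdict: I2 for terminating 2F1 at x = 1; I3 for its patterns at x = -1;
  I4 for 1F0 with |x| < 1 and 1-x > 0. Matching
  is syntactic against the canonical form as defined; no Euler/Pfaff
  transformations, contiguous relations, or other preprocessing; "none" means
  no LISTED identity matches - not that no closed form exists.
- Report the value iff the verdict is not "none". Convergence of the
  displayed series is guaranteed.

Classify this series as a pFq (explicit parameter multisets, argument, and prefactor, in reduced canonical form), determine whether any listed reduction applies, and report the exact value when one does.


Key step: x = \frac{1}{3} and the lower running product (C = -2/11) is a rising factorial.
Term ratio: r(k) = \frac{1}{3} * (k-\frac{1}{2}) (k+\frac{11}{5}) / [(k+\frac{1}{5}) (k+1)] ; factor over Q: parameters, x = \frac{1}{3}, and C = -\frac{2}{11}.

At argument \frac{1}{3}: a 2F1 with upper {-\frac{1}{2}, \frac{11}{5}}, lower {\frac{1}{5}}, scaled by C = -\frac{2}{11}. Verdict: none (x = \frac{1}{3}): each listed identity misses the multisets {-\frac{1}{2}, \frac{11}{5}} ; {\frac{1}{5}}.


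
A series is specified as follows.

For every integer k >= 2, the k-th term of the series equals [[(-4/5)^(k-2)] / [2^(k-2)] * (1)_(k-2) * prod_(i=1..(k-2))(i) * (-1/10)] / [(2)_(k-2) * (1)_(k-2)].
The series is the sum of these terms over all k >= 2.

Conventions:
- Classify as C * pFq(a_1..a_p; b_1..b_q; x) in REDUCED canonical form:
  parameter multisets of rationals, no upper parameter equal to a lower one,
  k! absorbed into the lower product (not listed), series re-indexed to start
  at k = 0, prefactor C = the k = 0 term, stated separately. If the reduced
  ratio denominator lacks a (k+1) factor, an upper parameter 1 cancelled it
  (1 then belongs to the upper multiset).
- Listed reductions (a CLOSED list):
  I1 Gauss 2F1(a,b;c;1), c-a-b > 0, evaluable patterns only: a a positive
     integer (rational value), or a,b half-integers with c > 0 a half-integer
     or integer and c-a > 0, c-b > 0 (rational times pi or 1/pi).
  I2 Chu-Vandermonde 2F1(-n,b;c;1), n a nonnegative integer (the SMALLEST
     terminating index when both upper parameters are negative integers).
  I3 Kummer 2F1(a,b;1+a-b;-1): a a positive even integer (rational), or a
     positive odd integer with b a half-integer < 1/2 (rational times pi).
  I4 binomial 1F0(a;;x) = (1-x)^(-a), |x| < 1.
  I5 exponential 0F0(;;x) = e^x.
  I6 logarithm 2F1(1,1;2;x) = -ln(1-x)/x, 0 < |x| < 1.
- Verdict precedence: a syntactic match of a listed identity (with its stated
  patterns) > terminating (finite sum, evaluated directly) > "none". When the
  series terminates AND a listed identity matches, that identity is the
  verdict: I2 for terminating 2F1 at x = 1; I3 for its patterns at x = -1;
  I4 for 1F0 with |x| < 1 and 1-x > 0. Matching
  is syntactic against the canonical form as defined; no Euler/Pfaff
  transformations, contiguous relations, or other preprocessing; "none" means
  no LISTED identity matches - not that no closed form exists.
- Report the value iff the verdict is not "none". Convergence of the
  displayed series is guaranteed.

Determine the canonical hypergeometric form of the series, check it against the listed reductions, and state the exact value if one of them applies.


With C = -1/10: the canonical form is 2F1(1, 1; 2; -2/5). Verdict at x = -2/5: the logarithmic series (I6) matches (the logarithm: parameters (1,1;2), x = -2/5). Its exact value is (-1/4) * ln(7/5).

Key step: x = (-2/5) and (1)_k (prefactor -1/10) is k! itself.
Term ratio: r(k) = (-2/5) * (k+1) (k+1) / [(k+2) (k+1)] - rational in k. x = (-2/5); t_0 = -1/10; negate the roots.


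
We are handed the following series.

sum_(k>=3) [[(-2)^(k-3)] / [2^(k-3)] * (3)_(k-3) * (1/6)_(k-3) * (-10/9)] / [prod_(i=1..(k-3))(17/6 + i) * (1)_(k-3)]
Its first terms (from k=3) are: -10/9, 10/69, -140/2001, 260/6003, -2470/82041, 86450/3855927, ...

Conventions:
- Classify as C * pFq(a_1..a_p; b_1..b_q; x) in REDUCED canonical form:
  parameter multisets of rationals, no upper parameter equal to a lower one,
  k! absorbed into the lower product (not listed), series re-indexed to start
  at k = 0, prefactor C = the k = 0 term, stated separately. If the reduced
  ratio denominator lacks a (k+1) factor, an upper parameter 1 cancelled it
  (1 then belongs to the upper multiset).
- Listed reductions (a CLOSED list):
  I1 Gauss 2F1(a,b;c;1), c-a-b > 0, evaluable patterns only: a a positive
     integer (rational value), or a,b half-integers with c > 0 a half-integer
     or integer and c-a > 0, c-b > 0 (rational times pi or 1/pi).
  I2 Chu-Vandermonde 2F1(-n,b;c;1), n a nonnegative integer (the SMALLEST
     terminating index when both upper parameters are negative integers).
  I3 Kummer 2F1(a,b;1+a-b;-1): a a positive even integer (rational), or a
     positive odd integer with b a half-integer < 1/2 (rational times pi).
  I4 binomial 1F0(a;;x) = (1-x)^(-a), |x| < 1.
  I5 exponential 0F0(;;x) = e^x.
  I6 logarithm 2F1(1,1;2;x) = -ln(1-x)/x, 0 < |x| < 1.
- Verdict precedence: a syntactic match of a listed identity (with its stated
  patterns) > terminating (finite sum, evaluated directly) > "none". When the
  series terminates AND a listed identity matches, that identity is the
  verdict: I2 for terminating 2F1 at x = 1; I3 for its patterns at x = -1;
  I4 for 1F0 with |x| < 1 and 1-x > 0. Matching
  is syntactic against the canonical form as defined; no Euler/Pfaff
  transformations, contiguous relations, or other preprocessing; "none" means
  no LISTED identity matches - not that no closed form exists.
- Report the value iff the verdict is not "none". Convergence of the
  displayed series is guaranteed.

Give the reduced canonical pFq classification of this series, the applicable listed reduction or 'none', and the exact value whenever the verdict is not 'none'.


First insight: t_0 = -10/9 here, and (1)_k (C = -10/9) is k! itself.
Term ratio: r(k) = (-1) * (k+1/6) (k+3) / [(k+23/6) (k+1)] ; factor over Q: parameters, x = (-1), and C = -10/9.

Classification (C = -10/9): 2F1 with upper {1/6, 3}, lower {23/6}, argument x = -1. Verdict: no listed reduction: x = -1 and upper {1/6, 3} fail every I1-I6 pattern.


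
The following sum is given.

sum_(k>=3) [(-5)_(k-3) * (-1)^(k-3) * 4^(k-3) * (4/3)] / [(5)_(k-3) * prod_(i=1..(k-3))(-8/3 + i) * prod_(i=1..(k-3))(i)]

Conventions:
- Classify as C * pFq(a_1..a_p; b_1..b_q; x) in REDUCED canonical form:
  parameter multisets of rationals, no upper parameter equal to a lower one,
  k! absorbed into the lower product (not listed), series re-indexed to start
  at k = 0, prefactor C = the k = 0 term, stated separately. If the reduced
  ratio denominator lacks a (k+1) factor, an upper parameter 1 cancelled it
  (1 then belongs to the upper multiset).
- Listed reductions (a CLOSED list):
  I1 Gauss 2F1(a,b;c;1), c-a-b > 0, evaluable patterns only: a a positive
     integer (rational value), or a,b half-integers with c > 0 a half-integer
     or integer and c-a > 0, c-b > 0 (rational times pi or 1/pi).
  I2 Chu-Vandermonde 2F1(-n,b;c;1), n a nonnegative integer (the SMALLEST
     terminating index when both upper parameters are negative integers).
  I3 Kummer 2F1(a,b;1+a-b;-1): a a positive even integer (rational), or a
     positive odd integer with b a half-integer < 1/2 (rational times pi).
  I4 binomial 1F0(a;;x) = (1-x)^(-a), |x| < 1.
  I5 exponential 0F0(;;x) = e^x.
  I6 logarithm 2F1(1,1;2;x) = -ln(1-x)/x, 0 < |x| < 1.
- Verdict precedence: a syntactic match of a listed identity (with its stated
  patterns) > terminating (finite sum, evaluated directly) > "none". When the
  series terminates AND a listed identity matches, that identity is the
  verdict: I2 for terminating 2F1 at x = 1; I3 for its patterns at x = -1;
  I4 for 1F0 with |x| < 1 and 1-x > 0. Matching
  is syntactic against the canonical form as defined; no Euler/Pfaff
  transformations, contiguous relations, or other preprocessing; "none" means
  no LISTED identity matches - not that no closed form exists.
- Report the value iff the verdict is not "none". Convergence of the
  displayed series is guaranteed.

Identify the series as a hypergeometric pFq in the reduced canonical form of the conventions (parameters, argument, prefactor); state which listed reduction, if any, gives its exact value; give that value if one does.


With C = 4/3: the canonical form is 1F2(-5; -5/3, 5; -4). Verdict: terminating. With -5 upstairs the series is a 6-term polynomial sum; evaluated term by term. Sum: 64828/3675.

Structural cue: from the first term 4/3: the product of the first k integers (C = 4/3, x = -4) is k!.
Ratio: r(k) = (-4) * (k-5) / [(k-5/3) (k+5) (k+1)] - rational in k, leading ratio (-4); with t_0 = 4/3, classification follows.


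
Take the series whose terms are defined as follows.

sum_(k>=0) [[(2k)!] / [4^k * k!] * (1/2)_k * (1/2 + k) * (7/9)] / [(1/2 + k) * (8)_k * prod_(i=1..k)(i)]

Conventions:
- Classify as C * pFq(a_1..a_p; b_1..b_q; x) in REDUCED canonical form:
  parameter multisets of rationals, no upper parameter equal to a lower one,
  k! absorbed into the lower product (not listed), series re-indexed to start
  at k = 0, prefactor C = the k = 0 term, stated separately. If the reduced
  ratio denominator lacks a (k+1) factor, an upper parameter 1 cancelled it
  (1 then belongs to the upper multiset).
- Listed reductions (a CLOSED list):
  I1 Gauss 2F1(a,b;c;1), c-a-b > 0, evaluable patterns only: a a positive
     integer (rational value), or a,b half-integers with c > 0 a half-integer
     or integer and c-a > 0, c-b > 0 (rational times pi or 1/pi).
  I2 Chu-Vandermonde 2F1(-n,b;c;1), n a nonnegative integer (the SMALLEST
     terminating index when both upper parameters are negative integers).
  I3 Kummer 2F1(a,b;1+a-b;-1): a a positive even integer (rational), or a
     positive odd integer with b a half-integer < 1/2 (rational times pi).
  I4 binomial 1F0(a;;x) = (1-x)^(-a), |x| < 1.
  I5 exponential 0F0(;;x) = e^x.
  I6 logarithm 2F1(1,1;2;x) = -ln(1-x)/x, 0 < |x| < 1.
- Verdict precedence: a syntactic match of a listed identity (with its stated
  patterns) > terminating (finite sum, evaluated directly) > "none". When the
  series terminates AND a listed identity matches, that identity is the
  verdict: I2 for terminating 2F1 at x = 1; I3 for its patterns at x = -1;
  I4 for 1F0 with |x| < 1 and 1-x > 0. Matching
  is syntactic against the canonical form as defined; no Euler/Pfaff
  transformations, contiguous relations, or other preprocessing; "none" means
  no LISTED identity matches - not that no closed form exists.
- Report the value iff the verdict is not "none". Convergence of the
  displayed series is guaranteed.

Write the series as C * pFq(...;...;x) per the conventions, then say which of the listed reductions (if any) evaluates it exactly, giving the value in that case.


Reduced: x = 1, 2F1, upper = {1/2, 1/2}, lower = {8}, C = 7/9. Verdict: this is the half-integer Gauss pattern (I1) (x = 1; upper {1/2, 1/2} half-integers, c = 8 in the evaluable pattern). Sum: (4194304/1656369) / pi.

First insight: x = 1 and the (2k)!/(4^k k!) block (prefactor 7/9) is the Pochhammer (1/2)_k.
Ratio: r(k) = 1 * (k+1/2) (k+1/2) / [(k+8) (k+1)] - rational; roots negated = parameters, x = 1, C = 7/9.


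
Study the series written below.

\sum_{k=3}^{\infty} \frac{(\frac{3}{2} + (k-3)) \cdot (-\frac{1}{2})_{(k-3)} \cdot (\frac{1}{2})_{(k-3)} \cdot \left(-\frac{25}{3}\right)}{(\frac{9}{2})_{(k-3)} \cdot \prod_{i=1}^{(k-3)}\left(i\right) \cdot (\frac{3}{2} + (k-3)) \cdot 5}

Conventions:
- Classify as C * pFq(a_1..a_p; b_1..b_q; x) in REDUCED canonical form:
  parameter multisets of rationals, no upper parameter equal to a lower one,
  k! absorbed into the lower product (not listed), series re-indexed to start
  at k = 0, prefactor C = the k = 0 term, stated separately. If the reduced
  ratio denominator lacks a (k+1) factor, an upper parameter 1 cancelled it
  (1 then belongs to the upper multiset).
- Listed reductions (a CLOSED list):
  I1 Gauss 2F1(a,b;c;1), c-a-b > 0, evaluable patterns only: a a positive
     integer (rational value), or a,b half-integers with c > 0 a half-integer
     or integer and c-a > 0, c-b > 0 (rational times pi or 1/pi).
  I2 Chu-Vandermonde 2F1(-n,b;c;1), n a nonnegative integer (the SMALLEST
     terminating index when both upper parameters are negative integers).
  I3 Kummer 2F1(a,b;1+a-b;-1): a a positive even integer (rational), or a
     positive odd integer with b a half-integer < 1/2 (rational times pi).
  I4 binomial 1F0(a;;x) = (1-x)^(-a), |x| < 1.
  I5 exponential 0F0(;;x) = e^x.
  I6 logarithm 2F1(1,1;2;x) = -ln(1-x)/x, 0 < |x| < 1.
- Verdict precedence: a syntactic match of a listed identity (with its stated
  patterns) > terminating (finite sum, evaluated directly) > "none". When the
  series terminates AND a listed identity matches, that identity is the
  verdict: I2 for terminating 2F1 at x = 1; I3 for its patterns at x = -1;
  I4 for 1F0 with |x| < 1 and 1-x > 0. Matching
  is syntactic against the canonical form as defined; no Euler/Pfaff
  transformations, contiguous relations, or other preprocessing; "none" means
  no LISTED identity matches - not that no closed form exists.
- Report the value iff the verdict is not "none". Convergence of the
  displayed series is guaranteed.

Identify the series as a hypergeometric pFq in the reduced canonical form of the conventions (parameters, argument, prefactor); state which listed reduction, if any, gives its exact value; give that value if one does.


Reduced: x = 1, 2F1, upper = {-\frac{1}{2}, \frac{1}{2}}, lower = {\frac{9}{2}}, C = -\frac{5}{3}. Verdict: Gauss's theorem I1 (half-integer case) fires (x = 1; upper {-\frac{1}{2}, \frac{1}{2}} half-integers, c = \frac{9}{2} in the evaluable pattern). Value: \left(-\frac{6125}{12288}\right) \cdot \pi.

Structural cue: t_0 being -\frac{5}{3}, the constant factors (prefactor -5/3) combine into one prefactor.
Adjacent-term ratio: r(k) = 1 * (k-\frac{1}{2}) (k+\frac{1}{2}) / [(k+\frac{9}{2}) (k+1)] - rational; roots negated = parameters, x = 1, C = -\frac{5}{3}.


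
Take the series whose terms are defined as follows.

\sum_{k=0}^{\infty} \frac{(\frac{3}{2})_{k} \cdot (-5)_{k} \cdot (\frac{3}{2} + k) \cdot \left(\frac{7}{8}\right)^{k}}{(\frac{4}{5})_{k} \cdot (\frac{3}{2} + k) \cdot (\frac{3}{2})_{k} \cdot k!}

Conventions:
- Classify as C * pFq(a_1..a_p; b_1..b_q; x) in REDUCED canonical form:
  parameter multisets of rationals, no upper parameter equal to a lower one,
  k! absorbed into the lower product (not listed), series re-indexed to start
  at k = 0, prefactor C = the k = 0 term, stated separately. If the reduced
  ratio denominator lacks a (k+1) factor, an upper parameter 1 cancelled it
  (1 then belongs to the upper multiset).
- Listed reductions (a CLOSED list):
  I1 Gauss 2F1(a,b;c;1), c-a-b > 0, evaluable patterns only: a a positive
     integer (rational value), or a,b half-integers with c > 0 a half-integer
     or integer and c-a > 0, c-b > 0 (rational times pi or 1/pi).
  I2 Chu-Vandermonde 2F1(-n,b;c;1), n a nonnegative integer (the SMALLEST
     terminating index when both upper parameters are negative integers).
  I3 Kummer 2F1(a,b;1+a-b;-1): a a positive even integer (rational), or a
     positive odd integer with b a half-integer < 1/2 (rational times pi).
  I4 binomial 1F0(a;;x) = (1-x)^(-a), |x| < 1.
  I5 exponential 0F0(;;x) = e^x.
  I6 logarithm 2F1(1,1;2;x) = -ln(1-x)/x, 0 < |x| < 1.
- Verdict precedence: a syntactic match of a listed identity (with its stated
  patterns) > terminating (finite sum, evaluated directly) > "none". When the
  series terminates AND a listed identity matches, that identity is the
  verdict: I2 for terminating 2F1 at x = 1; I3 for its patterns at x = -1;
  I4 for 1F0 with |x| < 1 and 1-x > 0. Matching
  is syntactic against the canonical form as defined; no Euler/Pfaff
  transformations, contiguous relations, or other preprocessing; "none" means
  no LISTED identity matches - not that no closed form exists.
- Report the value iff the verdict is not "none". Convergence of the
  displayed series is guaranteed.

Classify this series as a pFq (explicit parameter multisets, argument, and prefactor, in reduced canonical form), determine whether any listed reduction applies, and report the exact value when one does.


Prefactor 1, argument \frac{7}{8}: 1F1 with upper {-5} over lower {\frac{4}{5}}. Verdict: terminating (-5 upstairs). 6 nonzero terms in all; added directly. Sum: -\frac{676814549}{1075838976}.

Key step: x = \frac{7}{8} and k + 3/2 divides numerator and denominator alike; C = 1 after cancelling.
Consecutive-term ratio: r(k) = \frac{7}{8} * (k-5) / [(k+\frac{4}{5}) (k+1)] - rational; roots negated = parameters, x = \frac{7}{8}, C = 1.


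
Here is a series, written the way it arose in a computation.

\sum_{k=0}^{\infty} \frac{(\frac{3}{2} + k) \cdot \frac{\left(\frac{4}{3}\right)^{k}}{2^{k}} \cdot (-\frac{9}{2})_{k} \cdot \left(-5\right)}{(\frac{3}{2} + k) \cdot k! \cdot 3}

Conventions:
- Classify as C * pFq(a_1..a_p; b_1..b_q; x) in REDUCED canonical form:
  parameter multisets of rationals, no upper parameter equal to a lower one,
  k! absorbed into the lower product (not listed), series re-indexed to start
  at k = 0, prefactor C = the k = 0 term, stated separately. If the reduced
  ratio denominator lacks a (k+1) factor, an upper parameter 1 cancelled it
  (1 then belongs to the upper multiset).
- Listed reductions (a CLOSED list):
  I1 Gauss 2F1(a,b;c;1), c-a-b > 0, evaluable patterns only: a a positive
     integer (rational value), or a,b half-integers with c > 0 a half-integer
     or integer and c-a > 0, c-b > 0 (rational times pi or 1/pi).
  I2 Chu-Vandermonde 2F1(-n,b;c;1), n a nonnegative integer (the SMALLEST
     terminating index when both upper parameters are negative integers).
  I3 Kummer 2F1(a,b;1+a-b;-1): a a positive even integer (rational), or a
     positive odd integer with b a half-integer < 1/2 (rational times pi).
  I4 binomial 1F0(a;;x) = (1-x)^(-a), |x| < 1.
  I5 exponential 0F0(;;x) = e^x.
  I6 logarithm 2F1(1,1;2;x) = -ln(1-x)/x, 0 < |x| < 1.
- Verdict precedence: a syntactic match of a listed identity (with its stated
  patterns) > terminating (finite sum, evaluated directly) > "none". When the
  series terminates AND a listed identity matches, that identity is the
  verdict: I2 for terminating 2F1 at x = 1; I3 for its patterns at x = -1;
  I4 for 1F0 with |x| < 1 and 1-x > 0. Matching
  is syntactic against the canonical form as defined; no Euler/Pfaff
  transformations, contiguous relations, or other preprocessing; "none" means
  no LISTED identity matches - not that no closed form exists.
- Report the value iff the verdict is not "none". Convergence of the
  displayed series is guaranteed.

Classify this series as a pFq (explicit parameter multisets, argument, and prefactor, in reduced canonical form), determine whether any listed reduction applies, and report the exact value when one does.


Classification (C = -\frac{5}{3}): 1F0 with upper {-\frac{9}{2}}, lower {-}, argument x = \frac{2}{3}. Verdict: the I4 binomial reduction matches (the 1F0 binomial series: exponent 9/2, x = \frac{2}{3}). Sum: \left(-\frac{5}{3}\right) \cdot \left(\frac{1}{3}\right)^{\frac{9}{2}}.

Key observation: t_0 = -\frac{5}{3} here, and the constant factors (C = -5/3) combine into one prefactor.
Adjacent-term ratio: r(k) = \frac{2}{3} * (k-\frac{9}{2}) / [(k+1)] - rational in k, leading ratio \frac{2}{3}; with t_0 = -\frac{5}{3}, classification follows.


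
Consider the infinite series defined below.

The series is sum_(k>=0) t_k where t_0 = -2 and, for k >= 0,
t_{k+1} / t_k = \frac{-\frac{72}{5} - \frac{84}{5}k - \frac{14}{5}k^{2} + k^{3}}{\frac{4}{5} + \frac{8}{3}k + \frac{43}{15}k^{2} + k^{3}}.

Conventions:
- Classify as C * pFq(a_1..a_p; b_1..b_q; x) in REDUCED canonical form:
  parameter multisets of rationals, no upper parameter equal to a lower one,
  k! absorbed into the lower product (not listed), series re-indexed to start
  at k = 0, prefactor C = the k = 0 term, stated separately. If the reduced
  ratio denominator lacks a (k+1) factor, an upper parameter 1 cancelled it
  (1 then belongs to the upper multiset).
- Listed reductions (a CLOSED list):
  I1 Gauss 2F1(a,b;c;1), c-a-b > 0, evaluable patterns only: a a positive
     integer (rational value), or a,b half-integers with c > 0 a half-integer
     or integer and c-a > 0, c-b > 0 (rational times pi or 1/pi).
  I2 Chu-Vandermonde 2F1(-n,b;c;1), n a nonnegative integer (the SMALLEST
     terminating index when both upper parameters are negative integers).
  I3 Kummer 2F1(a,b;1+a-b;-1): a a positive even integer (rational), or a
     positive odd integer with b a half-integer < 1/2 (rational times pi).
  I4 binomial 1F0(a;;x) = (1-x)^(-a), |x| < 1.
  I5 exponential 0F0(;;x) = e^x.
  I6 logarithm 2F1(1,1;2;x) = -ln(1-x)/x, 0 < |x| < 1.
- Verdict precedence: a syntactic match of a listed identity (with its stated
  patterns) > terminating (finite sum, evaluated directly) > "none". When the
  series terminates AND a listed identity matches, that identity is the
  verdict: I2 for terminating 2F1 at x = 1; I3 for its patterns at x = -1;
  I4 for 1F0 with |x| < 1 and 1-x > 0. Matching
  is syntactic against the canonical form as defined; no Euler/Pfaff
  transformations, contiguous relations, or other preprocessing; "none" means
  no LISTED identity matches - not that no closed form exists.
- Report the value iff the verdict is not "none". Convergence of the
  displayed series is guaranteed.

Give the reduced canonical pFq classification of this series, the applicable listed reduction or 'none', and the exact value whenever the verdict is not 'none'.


At argument 1: a 2F1 with upper {-6, 2}, lower {\frac{2}{3}}, scaled by C = -2. Verdict (x = 1): Chu-Vandermonde (I2) applies (terminating 2F1 at x = 1 with n = 6, b = 2, c = \frac{2}{3}). Sum: -\frac{4}{119}.

Key observation: x = 1 and the parameter 6/5 appears in both the upper and lower lists and cancels.
Term ratio: r(k) = 1 * (k-6) (k+2) / [(k+\frac{2}{3}) (k+1)] - rational in k. x = 1; t_0 = -2; negate the roots.


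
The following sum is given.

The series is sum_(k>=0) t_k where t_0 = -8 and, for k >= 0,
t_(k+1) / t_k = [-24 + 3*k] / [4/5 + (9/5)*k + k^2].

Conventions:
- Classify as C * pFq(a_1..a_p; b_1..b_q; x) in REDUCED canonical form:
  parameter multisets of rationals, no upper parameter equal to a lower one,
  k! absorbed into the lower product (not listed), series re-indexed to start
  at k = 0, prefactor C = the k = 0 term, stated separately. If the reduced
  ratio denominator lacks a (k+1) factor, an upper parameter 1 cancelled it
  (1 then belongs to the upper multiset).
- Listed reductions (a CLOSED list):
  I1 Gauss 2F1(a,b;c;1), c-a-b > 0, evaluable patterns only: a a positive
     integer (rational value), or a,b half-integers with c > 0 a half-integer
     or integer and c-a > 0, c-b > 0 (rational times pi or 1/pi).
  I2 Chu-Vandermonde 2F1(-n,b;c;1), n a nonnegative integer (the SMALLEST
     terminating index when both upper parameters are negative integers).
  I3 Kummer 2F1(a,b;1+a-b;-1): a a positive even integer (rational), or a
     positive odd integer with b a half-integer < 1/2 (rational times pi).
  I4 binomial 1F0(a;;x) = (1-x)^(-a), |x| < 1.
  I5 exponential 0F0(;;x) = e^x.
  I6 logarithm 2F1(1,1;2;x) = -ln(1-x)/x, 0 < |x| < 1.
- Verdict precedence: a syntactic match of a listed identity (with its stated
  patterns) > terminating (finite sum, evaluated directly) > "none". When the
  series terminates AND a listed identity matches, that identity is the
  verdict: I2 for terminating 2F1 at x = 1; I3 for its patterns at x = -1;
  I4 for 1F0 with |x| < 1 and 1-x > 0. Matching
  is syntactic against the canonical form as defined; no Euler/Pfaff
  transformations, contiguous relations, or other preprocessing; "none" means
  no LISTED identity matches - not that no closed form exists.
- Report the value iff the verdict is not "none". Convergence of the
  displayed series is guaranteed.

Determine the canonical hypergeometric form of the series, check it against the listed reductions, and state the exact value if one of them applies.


With C = -8: the canonical form is 1F1(-8; 4/5; 3). Verdict: terminating - no listed pattern fits, but -8 in the upper list cuts the series at k = 8; direct evaluation. Hence: 202470239/13638352.

Key step: x = 3 and factor the ratio over Q (C = -8, x = 3): negated roots = parameters.
Ratio: r(k) = 3 * (k-8) / [(k+4/5) (k+1)] - rational in k, leading ratio 3; with t_0 = -8, classification follows.


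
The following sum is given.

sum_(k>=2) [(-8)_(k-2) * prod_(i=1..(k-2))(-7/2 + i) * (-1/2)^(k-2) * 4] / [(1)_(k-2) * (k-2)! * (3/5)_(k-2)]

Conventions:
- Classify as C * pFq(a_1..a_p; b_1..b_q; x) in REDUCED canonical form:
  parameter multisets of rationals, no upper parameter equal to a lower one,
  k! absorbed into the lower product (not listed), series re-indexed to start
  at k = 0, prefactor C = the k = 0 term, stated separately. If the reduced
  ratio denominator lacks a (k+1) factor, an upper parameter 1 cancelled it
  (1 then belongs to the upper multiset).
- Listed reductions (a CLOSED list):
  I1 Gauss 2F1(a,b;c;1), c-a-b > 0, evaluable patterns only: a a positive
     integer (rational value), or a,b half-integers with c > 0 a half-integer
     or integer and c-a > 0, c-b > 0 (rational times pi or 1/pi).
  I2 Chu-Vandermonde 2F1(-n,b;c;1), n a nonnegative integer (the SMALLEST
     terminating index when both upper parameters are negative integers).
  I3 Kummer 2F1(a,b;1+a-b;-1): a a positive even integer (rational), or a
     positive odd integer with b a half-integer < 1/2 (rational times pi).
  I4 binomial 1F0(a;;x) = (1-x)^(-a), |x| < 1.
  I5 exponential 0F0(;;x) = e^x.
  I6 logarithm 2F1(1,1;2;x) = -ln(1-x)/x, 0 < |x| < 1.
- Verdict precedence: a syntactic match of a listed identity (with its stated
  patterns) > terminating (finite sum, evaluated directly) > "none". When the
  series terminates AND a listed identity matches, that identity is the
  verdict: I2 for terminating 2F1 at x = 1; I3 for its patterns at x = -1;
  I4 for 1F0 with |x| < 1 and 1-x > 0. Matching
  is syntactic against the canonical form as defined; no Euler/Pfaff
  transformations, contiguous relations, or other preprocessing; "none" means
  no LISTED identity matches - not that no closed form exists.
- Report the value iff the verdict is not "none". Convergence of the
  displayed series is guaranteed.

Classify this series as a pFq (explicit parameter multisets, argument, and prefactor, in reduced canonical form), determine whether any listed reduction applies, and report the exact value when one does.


Classification (C = 4): 2F2 with upper {-8, -5/2}, lower {3/5, 1}, argument x = -1/2. Verdict: terminating - upper parameter -8 makes this a finite sum (last index 8), evaluated exactly. Value: -109978099549446797/9511311645868032.

Structural cue: t_0 = 4 here, and the running product (prefactor 4) telescopes to a rising factorial.
Ratio: r(k) = (-1/2) * (k-8) (k-5/2) / [(k+3/5) (k+1) (k+1)] - rational in k, leading ratio (-1/2); with t_0 = 4, classification follows.


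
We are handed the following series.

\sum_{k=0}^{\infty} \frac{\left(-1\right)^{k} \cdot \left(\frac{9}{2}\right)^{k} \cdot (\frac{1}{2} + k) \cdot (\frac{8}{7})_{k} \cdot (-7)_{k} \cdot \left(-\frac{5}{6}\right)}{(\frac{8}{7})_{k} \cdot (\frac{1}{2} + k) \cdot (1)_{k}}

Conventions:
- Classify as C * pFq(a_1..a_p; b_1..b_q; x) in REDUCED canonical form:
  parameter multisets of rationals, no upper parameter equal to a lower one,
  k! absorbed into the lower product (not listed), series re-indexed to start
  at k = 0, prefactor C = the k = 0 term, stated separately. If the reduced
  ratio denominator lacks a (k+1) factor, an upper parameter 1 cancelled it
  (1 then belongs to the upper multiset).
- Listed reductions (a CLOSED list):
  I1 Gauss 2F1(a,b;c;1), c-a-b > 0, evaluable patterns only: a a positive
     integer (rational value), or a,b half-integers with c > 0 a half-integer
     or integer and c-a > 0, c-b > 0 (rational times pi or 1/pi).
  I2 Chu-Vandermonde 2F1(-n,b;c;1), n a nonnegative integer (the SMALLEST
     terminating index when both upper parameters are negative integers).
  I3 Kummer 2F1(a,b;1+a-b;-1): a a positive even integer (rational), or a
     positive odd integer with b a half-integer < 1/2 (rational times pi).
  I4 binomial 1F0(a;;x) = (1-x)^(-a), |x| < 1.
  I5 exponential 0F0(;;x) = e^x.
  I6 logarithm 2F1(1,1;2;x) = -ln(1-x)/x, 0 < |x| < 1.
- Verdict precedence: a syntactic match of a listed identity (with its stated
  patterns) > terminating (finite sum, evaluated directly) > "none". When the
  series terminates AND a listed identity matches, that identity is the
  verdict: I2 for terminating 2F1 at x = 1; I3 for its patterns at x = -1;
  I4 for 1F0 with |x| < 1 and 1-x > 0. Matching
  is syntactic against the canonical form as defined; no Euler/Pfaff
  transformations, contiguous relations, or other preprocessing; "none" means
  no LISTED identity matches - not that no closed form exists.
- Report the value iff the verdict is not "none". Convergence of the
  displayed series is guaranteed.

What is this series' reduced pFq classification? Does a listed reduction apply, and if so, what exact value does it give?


Prefactor -\frac{5}{6}, argument -\frac{9}{2}: 1F0 with upper {-7} over lower {-}. Verdict: terminating - no listed pattern fits, but -7 in the upper list cuts the series at k = 7; direct evaluation. Sum: -\frac{97435855}{768}.

The tell: t_0 = -\frac{5}{6} here, and k + 1/2 divides numerator and denominator alike; C = -5/6 after cancelling.
Ratio: r(k) = -\frac{9}{2} * (k-7) / [(k+1)] - rational; roots negated = parameters, x = -\frac{9}{2}, C = -\frac{5}{6}.
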